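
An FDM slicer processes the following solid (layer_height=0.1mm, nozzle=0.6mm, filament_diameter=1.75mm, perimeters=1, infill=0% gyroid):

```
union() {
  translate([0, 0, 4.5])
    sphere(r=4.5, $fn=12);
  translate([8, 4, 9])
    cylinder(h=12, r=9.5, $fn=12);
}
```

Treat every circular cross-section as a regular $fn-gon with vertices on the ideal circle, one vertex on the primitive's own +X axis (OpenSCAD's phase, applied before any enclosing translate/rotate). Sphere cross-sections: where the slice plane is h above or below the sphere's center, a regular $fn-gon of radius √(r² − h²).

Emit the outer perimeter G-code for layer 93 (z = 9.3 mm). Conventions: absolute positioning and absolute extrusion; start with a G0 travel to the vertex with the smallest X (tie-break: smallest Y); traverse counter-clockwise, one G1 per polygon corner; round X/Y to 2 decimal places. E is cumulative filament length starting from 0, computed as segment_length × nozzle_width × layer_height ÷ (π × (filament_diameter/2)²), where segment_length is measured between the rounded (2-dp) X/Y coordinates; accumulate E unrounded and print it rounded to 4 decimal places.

At z = 9.3 mm: the sphere is absent (|z−center|=4.800 > r=4.5); the r=9.5 cylinder at (8, 4) contributes a regular 12-gon of circumradius 9.5; Combining (union): only the r=9.5 cylinder at (8, 4) is present, so the union is just that shape — 1 connected region. The outline is a single polygon with 12 vertices. Extrusion per mm of travel: 0.6 × 0.1 / (π × 0.875²) = 0.024945. Accumulating E over each segment gives final E = 1.4723.

G0 X-1.50 Y4.00 Z9.30
G1 X-0.23 Y-0.75 E0.1227
G1 X3.25 Y-4.23 E0.2454
G1 X8.00 Y-5.50 E0.3681
G1 X12.75 Y-4.23 E0.4907
G1 X16.23 Y-0.75 E0.6135
G1 X17.50 Y4.00 E0.7361
G1 X16.23 Y8.75 E0.8588
G1 X12.75 Y12.23 E0.9816
G1 X8.00 Y13.50 E1.1042
G1 X3.25 Y12.23 E1.2269
G1 X-0.23 Y8.75 E1.3496
G1 X-1.50 Y4.00 E1.4723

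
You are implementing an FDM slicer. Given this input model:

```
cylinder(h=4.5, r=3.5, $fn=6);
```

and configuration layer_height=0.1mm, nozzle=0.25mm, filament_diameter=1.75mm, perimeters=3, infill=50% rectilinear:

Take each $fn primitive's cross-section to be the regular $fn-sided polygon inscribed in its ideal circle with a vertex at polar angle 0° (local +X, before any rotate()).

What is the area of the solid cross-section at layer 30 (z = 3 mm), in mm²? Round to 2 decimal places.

At z = 3 mm: the r=3.5 cylinder contributes a regular 6-gon of circumradius 3.5 (area = (6/2)·3.500²·sin(360°/6) = 31.83 mm²). Overall, the cross-section is a single solid region. Net area = 31.83 mm².

31.83 mm²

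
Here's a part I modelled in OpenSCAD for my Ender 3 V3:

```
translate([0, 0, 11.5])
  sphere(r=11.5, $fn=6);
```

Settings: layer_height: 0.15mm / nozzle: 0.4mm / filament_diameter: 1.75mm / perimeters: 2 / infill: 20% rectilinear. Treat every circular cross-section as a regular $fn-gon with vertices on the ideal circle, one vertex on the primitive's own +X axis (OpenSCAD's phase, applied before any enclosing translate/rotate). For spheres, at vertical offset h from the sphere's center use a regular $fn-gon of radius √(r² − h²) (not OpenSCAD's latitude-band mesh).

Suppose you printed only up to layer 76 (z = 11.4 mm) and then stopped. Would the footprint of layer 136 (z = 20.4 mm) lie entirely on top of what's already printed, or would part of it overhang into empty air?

entirely on top

Compare the two slices. At z = 11.4: the r=11.5 sphere slices to a regular 6-gon of circumradius 11.500 (√(r²−h²) with h=0.1 from center) (area = (6/2)·11.500²·sin(360°/6) = 343.57 mm²). At z = 20.4: the r=11.5 sphere slices to a regular 6-gon of circumradius 7.283 (√(r²−h²) with h=8.9 from center) (area = (6/2)·7.283²·sin(360°/6) = 137.80 mm²). Checking containment: the cross-section at z = 20.4 is a subset of the cross-section at z = 11.4.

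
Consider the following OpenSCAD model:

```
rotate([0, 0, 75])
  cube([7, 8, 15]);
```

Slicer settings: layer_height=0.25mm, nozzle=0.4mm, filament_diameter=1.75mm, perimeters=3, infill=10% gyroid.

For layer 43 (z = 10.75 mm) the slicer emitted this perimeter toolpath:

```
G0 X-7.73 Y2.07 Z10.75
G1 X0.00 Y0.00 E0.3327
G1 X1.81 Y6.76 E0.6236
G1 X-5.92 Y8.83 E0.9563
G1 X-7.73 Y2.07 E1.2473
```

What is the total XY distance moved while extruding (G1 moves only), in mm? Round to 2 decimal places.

30.00 mm

Sum the Euclidean lengths of each G1 segment: total = 30.00 mm.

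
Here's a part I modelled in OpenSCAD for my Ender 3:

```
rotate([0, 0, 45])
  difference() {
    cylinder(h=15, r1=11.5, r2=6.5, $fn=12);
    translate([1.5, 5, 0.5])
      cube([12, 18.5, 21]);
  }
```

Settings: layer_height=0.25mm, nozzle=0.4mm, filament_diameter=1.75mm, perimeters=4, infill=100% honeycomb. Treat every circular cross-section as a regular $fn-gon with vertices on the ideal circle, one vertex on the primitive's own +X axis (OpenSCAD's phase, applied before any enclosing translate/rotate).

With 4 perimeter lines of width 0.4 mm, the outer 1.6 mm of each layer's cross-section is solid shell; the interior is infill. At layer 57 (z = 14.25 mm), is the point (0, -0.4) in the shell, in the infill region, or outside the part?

infill

At z = 14.25 mm: the cone contributes a regular 12-gon of circumradius 6.750 (interpolated between r1=11.5 and r2=6.5 at t=0.950); the cube at (1.5, 5) is present — its section is the full 12×18.5 rectangle; Subtracting the remaining from the first: starting from the cone, the 12×18.5 cube at (1.5, 5) partially overlaps it — only the 2.41 mm² overlap (of its 222.00 mm²) is removed, clipping the outline — 1 connected region; (rotated 45° about Z; rotation is an isometry so areas/perimeters/island counts are preserved). Overall, the cross-section is a single solid region. Undo the 45° rotation: the query point maps to (-0.283, -0.283) in the un-rotated model frame. The nearest boundary edge runs (1.50, 6.35)→(1.50, 5.00); distance from the point to it = 5.58 mm. The point is inside the cross-section and 5.58 mm from the nearest boundary — more than the 1.6 mm shell width (4 × 0.4), so it's in the infill interior.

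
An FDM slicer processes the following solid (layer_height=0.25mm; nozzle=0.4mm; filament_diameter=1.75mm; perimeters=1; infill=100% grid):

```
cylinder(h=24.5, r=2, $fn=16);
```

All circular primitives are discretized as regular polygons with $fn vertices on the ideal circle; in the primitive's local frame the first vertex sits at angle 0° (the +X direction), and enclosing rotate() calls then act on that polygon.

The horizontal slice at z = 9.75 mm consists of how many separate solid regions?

At z = 9.75 mm: the r=2 cylinder gives a regular 16-gon of circumradius 2 (constant along its height). The result has 1 disconnected region.

1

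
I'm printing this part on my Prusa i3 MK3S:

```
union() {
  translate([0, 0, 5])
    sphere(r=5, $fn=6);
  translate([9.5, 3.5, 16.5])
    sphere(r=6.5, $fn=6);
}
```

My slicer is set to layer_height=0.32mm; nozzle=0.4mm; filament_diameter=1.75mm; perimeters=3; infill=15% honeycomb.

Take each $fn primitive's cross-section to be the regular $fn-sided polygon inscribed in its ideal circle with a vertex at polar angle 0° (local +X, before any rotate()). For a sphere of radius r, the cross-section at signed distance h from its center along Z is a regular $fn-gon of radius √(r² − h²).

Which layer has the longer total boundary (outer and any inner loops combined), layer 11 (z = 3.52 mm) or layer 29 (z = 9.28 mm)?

Layer 11 (z = 3.52): the sphere: section is a regular 6-gon, circumradius = √(r²−h²) = √(5²−1.48²) = 4.776 (perimeter = 2·6·4.776·sin(180°/6) = 28.66 mm); the sphere at (9.5, 3.5) is absent (|z−center|=12.980 > r=6.5); Merging all regions: only the r=5 sphere is present, so the union is just that shape — boundary = 28.66 mm. So its perimeter = 28.66 mm. Layer 29 (z = 9.28): the r=5 sphere contributes a regular 6-gon of circumradius √(5²−4.28²) = 2.585 (perimeter = 2·6·2.585·sin(180°/6) = 15.51 mm); the sphere at (9.5, 3.5) is not intersected at this z (|z−center|=7.220 > r=6.5); Taking the union: only the r=5 sphere is present, so the union is just that shape — boundary = 15.51 mm. So its perimeter = 15.51 mm. Layer 11 is larger (28.66 vs 15.51 mm).

layer 11 (z = 3.52 mm)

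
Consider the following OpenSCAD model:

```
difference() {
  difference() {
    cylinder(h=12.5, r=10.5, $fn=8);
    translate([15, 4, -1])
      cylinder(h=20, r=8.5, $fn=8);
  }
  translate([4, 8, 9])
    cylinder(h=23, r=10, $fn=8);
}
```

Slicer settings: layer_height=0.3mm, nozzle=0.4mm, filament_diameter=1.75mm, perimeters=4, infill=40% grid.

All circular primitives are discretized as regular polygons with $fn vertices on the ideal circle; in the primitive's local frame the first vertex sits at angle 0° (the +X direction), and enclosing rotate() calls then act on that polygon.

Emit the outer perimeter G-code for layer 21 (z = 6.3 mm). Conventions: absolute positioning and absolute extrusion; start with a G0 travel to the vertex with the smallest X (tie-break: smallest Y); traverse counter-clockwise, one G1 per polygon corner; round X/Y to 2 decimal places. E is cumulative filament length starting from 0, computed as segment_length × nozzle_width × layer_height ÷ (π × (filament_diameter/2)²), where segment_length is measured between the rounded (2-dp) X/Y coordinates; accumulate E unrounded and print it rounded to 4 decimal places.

At z = 6.3 mm: the r=10.5 cylinder contributes a regular 8-gon of circumradius 10.5; the r=8.5 cylinder at (15, 4) gives a regular 8-gon of circumradius 8.5 (constant along its height); Subtracting the remaining from the first: starting from the r=10.5 cylinder, the r=8.5 cylinder at (15, 4) partially overlaps it — only the 15.80 mm² overlap (of its 204.35 mm²) is removed, clipping the outline — 1 connected region; the cylinder at (4, 8) does not reach this height (z outside [9, 32]); Taking the first minus the rest: none of the subtracted shapes is present at this height, so that combined region is unchanged — 1 connected region. The outline is a single polygon with 11 vertices. Extrusion per mm of travel: 0.4 × 0.3 / (π × 0.875²) = 0.049890. Accumulating E over each segment gives final E = 3.2248.

G0 X-10.50 Y0.00 Z6.30
G1 X-7.42 Y-7.42 E0.4008
G1 X0.00 Y-10.50 E0.8016
G1 X7.42 Y-7.42 E1.2024
G1 X9.57 Y-2.25 E1.4818
G1 X8.99 Y-2.01 E1.5131
G1 X6.50 Y4.00 E1.8376
G1 X7.67 Y6.83 E1.9904
G1 X7.42 Y7.42 E2.0224
G1 X0.00 Y10.50 E2.4232
G1 X-7.42 Y7.42 E2.8240
G1 X-10.50 Y0.00 E3.2248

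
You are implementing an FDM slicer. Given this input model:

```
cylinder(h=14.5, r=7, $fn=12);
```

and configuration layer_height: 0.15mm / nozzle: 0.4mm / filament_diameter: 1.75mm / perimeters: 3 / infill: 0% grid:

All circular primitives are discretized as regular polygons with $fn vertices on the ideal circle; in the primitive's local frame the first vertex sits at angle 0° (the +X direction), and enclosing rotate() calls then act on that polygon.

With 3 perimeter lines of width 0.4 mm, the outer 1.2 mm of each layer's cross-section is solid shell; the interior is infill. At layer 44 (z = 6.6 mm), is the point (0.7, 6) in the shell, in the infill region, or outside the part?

At z = 6.6 mm: the cylinder: section is a regular 12-gon, circumradius r=7. Overall, the cross-section is a single solid region. The nearest boundary edge runs (3.50, 6.06)→(0.00, 7.00); distance from the point to it = 0.78 mm. The point is inside the cross-section, 0.78 mm from the nearest boundary — within the 1.2 mm shell band (3 × 0.4).

shell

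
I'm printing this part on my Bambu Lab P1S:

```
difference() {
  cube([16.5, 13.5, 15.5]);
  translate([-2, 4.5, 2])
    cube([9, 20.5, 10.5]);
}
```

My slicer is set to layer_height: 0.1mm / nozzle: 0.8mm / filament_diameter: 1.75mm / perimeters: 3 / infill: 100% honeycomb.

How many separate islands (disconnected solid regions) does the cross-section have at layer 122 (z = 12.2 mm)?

1

At z = 12.2 mm: the cube (footprint 16.5×13.5) is included at this height; the cube at (-2, 4.5) (footprint 9×20.5) is included at this height; Subtracting the remaining from the first: starting from the 16.5×13.5 cube, the 9×20.5 cube at (-2, 4.5) partially overlaps it — only the 63.00 mm² overlap (of its 184.50 mm²) is removed, clipping the outline — 1 connected region. Overall, the cross-section is a single solid region. Island count = 1.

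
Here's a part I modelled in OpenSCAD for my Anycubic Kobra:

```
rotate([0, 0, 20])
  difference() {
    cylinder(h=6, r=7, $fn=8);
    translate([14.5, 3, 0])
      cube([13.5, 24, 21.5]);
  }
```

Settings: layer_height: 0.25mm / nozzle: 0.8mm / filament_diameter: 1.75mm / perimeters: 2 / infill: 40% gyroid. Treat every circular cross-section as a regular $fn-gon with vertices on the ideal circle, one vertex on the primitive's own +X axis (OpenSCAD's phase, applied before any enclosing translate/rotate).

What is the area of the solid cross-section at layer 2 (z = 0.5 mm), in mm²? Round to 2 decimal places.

At z = 0.5 mm: the r=7 cylinder contributes a regular 8-gon of circumradius 7 (area = (8/2)·7.000²·sin(360°/8) = 138.59 mm²); the cube at (14.5, 3) is present — its section is the full 13.5×24 rectangle (area 324.00 mm²); Taking the first minus the rest: starting from the r=7 cylinder (138.59 mm²), the 13.5×24 cube at (14.5, 3) misses the remaining region (no effect) — area = 138.59 mm²; (whole slice rotated 20° about Z — lengths, areas and connectivity unchanged). Overall, the cross-section is a single solid region. Net area = 138.59 mm².

138.59 mm²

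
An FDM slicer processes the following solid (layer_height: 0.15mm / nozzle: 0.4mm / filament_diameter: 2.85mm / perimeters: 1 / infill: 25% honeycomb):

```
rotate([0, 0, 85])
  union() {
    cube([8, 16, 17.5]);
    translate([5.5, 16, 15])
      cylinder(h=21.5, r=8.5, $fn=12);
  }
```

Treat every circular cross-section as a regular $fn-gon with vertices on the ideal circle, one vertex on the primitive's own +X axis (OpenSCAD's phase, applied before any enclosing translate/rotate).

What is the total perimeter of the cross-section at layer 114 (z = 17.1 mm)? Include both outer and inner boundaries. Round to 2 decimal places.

70.10 mm

At z = 17.1 mm: the cube is present — its section is the full 8×16 rectangle (perimeter 48.00 mm); the cylinder at (5.5, 16): section is a regular 12-gon, circumradius r=8.5 (perimeter = 2·12·8.500·sin(180°/12) = 52.80 mm); Merging all regions: the regions partially overlap (shared area 62.54 mm²), so the edge portions inside another operand are dropped and the merged outline is re-measured after clipping — boundary = 70.10 mm; (whole slice rotated 85° about Z — lengths, areas and connectivity unchanged). Overall, the cross-section is a single solid region. Total boundary length (outer) = 70.10 mm.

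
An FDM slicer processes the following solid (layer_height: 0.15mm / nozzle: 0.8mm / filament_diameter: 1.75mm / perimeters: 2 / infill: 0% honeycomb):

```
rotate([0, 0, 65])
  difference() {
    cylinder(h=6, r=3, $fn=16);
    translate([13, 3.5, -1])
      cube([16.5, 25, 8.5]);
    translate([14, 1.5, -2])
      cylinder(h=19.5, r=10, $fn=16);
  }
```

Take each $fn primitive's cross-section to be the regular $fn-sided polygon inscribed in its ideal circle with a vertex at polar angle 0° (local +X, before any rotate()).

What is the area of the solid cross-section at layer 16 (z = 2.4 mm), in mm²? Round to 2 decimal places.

27.55 mm²

At z = 2.4 mm: the r=3 cylinder gives a regular 16-gon of circumradius 3 (constant along its height) (area = (16/2)·3.000²·sin(360°/16) = 27.55 mm²); the cube at (13, 3.5) (footprint 16.5×25) is included at this height (area 412.50 mm²); the cylinder at (14, 1.5): section is a regular 16-gon, circumradius r=10 (area = (16/2)·10.000²·sin(360°/16) = 306.15 mm²); Subtracting the remaining from the first: starting from the r=3 cylinder (27.55 mm²), the 16.5×25 cube at (13, 3.5) misses the remaining region (no effect); the r=10 cylinder at (14, 1.5) misses the remaining region (no effect) — area = 27.55 mm²; (rotated 65° about Z; rotation is an isometry so areas/perimeters/island counts are preserved). Overall, the cross-section is a single solid region. Net area = 27.55 mm².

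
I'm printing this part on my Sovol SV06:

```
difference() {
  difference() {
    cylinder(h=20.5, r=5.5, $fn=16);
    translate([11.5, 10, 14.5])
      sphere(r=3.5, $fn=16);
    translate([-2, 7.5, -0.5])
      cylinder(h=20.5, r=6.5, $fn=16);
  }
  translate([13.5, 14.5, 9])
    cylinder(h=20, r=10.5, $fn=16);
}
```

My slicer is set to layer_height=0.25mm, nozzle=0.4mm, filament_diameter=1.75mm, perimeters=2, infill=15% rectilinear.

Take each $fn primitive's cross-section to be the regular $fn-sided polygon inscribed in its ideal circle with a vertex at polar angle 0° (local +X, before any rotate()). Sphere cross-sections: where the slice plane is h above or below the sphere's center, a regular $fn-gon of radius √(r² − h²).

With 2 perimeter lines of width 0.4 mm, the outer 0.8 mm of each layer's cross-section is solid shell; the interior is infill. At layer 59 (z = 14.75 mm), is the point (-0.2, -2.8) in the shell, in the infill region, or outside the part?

infill

At z = 14.75 mm: the r=5.5 cylinder gives a regular 16-gon of circumradius 5.5 (constant along its height); the r=3.5 sphere at (11.5, 10) contributes a regular 16-gon of circumradius √(3.5²−0.25²) = 3.491; the r=6.5 cylinder at (-2, 7.5) gives a regular 16-gon of circumradius 6.5 (constant along its height); After the difference (first − rest): starting from the r=5.5 cylinder, the r=3.5 sphere at (11.5, 10) misses the remaining region (no effect); the r=6.5 cylinder at (-2, 7.5) partially overlaps it — only the 25.21 mm² overlap (of its 129.35 mm²) is removed, clipping the outline — 1 connected region; the r=10.5 cylinder at (13.5, 14.5) contributes a regular 16-gon of circumradius 10.5; Subtracting the remaining from the first: starting from that combined region, the r=10.5 cylinder at (13.5, 14.5) misses the remaining region (no effect) — 1 connected region. Overall, the cross-section is a single solid region. The nearest boundary edge runs (-0.00, -5.50)→(-2.10, -5.08); distance from the point to it = 2.61 mm. The point is inside the cross-section and 2.61 mm from the nearest boundary — more than the 0.8 mm shell width (2 × 0.4), so it's in the infill interior.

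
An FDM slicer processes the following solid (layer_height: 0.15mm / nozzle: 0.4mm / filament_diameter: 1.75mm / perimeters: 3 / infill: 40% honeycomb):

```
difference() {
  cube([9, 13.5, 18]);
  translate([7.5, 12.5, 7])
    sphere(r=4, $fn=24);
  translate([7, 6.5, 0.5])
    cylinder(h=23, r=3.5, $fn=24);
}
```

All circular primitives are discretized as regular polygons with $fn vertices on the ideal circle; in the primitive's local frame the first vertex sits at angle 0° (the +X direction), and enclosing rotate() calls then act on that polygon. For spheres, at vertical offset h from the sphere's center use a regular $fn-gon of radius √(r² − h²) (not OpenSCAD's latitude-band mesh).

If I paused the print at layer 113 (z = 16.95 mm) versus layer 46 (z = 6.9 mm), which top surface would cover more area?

Layer 113 (z = 16.95): the cube (footprint 9×13.5) is included at this height (area 121.50 mm²); the sphere at (7.5, 12.5) does not reach this height (|z−center|=9.950 > r=4); the r=3.5 cylinder at (7, 6.5) contributes a regular 24-gon of circumradius 3.5 (area = (24/2)·3.500²·sin(360°/24) = 38.05 mm²); Subtracting the remaining from the first: starting from the 9×13.5 cube (121.50 mm²), the r=3.5 cylinder at (7, 6.5) partially overlaps it — only the 32.14 mm² overlap (of its 38.05 mm²) is removed, clipping the outline — area = 89.36 mm². So its area = 89.36 mm². Layer 46 (z = 6.9): the cube (footprint 9×13.5) is included at this height (area 121.50 mm²); the sphere at (7.5, 12.5): section is a regular 24-gon, circumradius = √(r²−h²) = √(4²−0.1²) = 3.999 (area = (24/2)·3.999²·sin(360°/24) = 49.66 mm²); the r=3.5 cylinder at (7, 6.5) gives a regular 24-gon of circumradius 3.5 (constant along its height) (area = (24/2)·3.500²·sin(360°/24) = 38.05 mm²); After the difference (first − rest): starting from the 9×13.5 cube (121.50 mm²), the r=4 sphere at (7.5, 12.5) partially overlaps it — only the 23.67 mm² overlap (of its 49.66 mm²) is removed, clipping the outline; the r=3.5 cylinder at (7, 6.5) partially overlaps it — only the 27.96 mm² overlap (of its 38.05 mm²) is removed, clipping the outline — area = 69.87 mm². So its area = 69.87 mm². Layer 113 is larger (89.36 vs 69.87 mm²).

layer 113 (z = 16.95 mm)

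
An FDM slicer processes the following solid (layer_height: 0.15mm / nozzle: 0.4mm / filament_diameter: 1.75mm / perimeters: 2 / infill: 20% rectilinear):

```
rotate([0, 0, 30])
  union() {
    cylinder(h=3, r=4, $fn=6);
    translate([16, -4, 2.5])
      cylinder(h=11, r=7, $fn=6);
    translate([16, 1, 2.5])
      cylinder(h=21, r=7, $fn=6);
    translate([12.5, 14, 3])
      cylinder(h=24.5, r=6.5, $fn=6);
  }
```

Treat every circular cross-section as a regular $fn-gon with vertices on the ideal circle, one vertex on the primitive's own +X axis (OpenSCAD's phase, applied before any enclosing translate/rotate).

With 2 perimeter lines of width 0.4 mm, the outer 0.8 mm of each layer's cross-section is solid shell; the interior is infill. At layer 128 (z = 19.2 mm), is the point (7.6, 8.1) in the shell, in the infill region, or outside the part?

At z = 19.2 mm: the cylinder is absent (z outside [0, 3]); the cylinder at (16, -4) is absent (z outside [2.5, 13.5]); the r=7 cylinder at (16, 1) contributes a regular 6-gon of circumradius 7; the r=6.5 cylinder at (12.5, 14) gives a regular 6-gon of circumradius 6.5 (constant along its height); Combining (union): the 2 present regions are separate (no shared area or edge), so areas and boundary lengths simply add and each stays a separate island — 2 connected regions; (rotated 30° about Z; rotation is an isometry so areas/perimeters/island counts are preserved). Overall, the cross-section has 2 separate islands. Undo the 30° rotation: the query point maps to (10.632, 3.215) in the un-rotated model frame. The nearest boundary edge runs (9.00, 1.00)→(12.50, 7.06); distance from the point to it = 0.31 mm. (Shell/infill is judged within the island containing the point — the largest one.) The point is inside the cross-section, 0.31 mm from the nearest boundary — within the 0.8 mm shell band (2 × 0.4).

shell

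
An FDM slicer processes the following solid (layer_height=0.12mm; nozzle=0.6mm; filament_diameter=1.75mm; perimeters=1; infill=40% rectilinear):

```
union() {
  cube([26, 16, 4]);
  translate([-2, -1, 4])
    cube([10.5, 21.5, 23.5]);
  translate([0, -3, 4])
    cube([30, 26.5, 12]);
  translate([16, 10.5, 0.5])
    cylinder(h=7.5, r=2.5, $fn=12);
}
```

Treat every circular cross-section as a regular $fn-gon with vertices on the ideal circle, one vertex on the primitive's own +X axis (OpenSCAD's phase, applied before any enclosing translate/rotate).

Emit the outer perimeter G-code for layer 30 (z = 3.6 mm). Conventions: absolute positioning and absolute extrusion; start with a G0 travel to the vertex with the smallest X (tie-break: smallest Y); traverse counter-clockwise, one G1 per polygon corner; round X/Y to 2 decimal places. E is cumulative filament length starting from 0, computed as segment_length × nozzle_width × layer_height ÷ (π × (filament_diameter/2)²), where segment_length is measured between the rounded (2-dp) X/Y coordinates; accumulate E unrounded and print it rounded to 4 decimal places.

G0 X0.00 Y0.00 Z3.60
G1 X26.00 Y0.00 E0.7783
G1 X26.00 Y16.00 E1.2572
G1 X0.00 Y16.00 E2.0355
G1 X0.00 Y0.00 E2.5145

At z = 3.6 mm: the cube is present — its section is the full 26×16 rectangle; the cube at (-2, -1) is absent (z outside [4, 27.5]); the cube at (0, -3) is not intersected at this z (z outside [4, 16]); the r=2.5 cylinder at (16, 10.5) contributes a regular 12-gon of circumradius 2.5; Merging all regions: the r=2.5 cylinder at (16, 10.5) lies entirely inside the 26×16 cube, so the union is just the 26×16 cube — 1 connected region. The outline is a single polygon with 4 vertices. Extrusion per mm of travel: 0.6 × 0.12 / (π × 0.875²) = 0.029934. Accumulating E over each segment gives final E = 2.5145.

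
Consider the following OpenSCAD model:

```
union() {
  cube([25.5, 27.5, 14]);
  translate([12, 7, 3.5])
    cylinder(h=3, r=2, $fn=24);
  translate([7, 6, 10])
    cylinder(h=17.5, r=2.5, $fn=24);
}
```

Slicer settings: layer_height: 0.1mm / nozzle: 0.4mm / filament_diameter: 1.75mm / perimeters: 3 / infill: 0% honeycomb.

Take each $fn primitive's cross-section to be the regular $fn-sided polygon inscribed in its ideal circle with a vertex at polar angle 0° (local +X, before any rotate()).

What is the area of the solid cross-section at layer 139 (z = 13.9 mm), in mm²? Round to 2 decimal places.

701.25 mm²

At z = 13.9 mm: the cube is present — its section is the full 25.5×27.5 rectangle (area 701.25 mm²); the cylinder at (12, 7) does not reach this height (z outside [3.5, 6.5]); the cylinder at (7, 6): section is a regular 24-gon, circumradius r=2.5 (area = (24/2)·2.500²·sin(360°/24) = 19.41 mm²); Merging all regions: the r=2.5 cylinder at (7, 6) lies entirely inside the 25.5×27.5 cube, so the union is just the 25.5×27.5 cube — area = 701.25 mm². Overall, the cross-section is a single solid region. Net area = 701.25 mm².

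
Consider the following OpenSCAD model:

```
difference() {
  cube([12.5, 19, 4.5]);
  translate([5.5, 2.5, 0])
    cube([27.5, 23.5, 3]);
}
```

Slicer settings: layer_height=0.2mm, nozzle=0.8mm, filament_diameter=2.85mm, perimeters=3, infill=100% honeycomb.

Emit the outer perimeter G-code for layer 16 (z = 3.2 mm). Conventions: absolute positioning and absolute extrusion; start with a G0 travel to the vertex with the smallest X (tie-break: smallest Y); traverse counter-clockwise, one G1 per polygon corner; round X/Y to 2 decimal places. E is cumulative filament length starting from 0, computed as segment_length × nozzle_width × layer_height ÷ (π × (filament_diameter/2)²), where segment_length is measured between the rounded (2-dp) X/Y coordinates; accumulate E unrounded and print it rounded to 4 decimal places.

G0 X0.00 Y0.00 Z3.20
G1 X12.50 Y0.00 E0.3135
G1 X12.50 Y19.00 E0.7900
G1 X0.00 Y19.00 E1.1036
G1 X0.00 Y0.00 E1.5801

At z = 3.2 mm: the 12.5×19 cube contributes its full rectangle; the cube at (5.5, 2.5) does not reach this height (z outside [0, 3]); After the difference (first − rest): none of the subtracted shapes is present at this height, so the 12.5×19 cube is unchanged — 1 connected region. The outline is a single polygon with 4 vertices. Extrusion per mm of travel: 0.8 × 0.2 / (π × 1.425²) = 0.025081. Accumulating E over each segment gives final E = 1.5801.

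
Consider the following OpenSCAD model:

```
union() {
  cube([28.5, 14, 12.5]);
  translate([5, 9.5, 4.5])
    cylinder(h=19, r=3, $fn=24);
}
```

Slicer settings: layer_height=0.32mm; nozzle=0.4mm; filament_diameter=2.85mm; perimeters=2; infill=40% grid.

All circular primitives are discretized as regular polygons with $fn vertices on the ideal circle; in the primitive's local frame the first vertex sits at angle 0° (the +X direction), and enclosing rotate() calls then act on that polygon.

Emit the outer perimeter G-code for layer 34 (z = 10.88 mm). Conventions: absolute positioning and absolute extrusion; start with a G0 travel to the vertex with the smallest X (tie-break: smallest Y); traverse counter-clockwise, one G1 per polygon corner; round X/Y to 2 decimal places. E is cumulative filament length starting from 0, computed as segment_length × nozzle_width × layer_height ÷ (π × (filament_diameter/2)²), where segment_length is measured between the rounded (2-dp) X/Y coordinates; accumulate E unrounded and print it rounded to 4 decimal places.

At z = 10.88 mm: the cube is present — its section is the full 28.5×14 rectangle; the r=3 cylinder at (5, 9.5) contributes a regular 24-gon of circumradius 3; Merging all regions: the r=3 cylinder at (5, 9.5) lies entirely inside the 28.5×14 cube, so the union is just the 28.5×14 cube — 1 connected region. The outline is a single polygon with 4 vertices. Extrusion per mm of travel: 0.4 × 0.32 / (π × 1.425²) = 0.020065. Accumulating E over each segment gives final E = 1.7055.

G0 X0.00 Y0.00 Z10.88
G1 X28.50 Y0.00 E0.5718
G1 X28.50 Y14.00 E0.8527
G1 X0.00 Y14.00 E1.4246
G1 X0.00 Y0.00 E1.7055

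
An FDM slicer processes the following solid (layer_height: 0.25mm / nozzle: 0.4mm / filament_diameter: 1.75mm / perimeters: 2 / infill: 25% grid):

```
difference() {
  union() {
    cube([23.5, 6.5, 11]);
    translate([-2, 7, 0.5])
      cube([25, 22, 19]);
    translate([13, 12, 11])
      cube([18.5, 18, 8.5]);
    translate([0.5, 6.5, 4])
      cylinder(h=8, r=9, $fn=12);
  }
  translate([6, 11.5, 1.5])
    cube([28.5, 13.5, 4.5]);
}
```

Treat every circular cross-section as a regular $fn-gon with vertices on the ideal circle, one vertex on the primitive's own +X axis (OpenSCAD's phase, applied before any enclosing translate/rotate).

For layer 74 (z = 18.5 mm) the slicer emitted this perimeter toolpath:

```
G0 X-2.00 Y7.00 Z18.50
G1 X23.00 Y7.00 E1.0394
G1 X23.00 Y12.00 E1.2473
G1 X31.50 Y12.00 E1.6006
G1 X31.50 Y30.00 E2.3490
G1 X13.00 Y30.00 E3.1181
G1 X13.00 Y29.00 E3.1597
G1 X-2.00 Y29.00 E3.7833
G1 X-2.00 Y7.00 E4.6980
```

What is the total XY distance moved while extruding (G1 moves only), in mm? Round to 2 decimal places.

113.00 mm

Sum the Euclidean lengths of each G1 segment: total = 113.00 mm.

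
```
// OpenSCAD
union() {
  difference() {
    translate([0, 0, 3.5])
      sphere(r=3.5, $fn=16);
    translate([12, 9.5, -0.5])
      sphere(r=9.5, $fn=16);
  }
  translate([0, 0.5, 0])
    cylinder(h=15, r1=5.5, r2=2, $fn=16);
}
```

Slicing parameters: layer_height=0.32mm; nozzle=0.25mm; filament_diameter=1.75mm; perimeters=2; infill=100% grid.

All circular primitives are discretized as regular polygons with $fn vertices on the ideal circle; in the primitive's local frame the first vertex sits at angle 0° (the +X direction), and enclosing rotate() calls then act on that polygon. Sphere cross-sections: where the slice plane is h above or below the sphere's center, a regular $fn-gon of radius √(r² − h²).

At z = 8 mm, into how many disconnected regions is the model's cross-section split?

At z = 8 mm: the sphere is not intersected at this z (|z−center|=4.500 > r=3.5); the sphere at (12, 9.5): section is a regular 16-gon, circumradius = √(r²−h²) = √(9.5²−8.5²) = 4.243; Subtracting the remaining from the first: the first operand is absent here, so nothing remains; the cone at (0, 0.5) (r1=5.5→r2=2) has section circumradius 3.633 here — a regular 16-gon; Merging all regions: only the cone at (0, 0.5) is present, so the union is just that shape — 1 connected region. The result has 1 disconnected region.

1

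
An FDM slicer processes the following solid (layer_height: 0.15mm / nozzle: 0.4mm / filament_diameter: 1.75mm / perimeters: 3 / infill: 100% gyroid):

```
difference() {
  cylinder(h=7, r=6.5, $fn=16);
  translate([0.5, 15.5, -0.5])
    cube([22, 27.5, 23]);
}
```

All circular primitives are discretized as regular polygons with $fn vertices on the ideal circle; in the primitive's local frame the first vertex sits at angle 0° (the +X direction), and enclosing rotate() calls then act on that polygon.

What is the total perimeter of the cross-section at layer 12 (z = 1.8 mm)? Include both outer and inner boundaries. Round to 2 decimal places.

At z = 1.8 mm: the cylinder: section is a regular 16-gon, circumradius r=6.5 (perimeter = 2·16·6.500·sin(180°/16) = 40.58 mm); the 22×27.5 cube at (0.5, 15.5) contributes its full rectangle (perimeter 99.00 mm); After the difference (first − rest): starting from the r=6.5 cylinder, the 22×27.5 cube at (0.5, 15.5) misses the remaining region (no effect) — boundary = 40.58 mm. Overall, the cross-section is a single solid region. Total boundary length (outer) = 40.58 mm.

40.58 mm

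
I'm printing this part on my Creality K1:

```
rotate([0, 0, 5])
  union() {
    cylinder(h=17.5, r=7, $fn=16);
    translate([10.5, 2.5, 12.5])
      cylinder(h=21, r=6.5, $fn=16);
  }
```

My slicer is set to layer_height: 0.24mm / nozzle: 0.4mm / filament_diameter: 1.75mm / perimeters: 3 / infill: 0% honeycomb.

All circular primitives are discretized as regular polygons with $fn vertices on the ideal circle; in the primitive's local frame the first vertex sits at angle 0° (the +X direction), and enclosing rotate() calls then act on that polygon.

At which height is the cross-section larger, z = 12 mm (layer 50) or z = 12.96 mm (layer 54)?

Layer 50 (z = 12): the r=7 cylinder gives a regular 16-gon of circumradius 7 (constant along its height) (area = (16/2)·7.000²·sin(360°/16) = 150.01 mm²); the cylinder at (10.5, 2.5) is not intersected at this z (z outside [12.5, 33.5]); Combining (union): only the r=7 cylinder is present, so the union is just that shape — area = 150.01 mm²; (whole slice rotated 5° about Z — lengths, areas and connectivity unchanged). So its area = 150.01 mm². Layer 54 (z = 12.96): the r=7 cylinder contributes a regular 16-gon of circumradius 7 (area = (16/2)·7.000²·sin(360°/16) = 150.01 mm²); the r=6.5 cylinder at (10.5, 2.5) contributes a regular 16-gon of circumradius 6.5 (area = (16/2)·6.500²·sin(360°/16) = 129.35 mm²); Merging all regions: the regions partially overlap — summed areas 279.36 mm² minus the doubly-counted overlap 13.50 mm² gives 265.86 mm² — area = 265.86 mm²; (whole slice rotated 5° about Z — lengths, areas and connectivity unchanged). So its area = 265.86 mm². Layer 54 is larger (265.86 vs 150.01 mm²).

layer 54 (z = 12.96 mm)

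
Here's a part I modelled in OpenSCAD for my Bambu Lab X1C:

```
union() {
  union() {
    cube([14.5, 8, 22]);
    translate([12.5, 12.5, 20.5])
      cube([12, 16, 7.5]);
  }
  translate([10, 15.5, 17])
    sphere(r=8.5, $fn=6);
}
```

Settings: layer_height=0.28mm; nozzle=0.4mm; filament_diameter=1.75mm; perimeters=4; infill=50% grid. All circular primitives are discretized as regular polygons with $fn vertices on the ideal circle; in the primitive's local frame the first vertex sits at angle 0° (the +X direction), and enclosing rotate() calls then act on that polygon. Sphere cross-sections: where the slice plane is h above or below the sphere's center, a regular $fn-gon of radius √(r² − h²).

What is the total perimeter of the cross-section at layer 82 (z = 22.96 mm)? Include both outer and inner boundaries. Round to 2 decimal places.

72.23 mm

At z = 22.96 mm: the cube does not reach this height (z outside [0, 22]); the 12×16 cube at (12.5, 12.5) contributes its full rectangle (perimeter 56.00 mm); Combining (union): only the 12×16 cube at (12.5, 12.5) is present, so the union is just that shape — boundary = 56.00 mm; the r=8.5 sphere at (10, 15.5) contributes a regular 6-gon of circumradius √(8.5²−5.96²) = 6.060 (perimeter = 2·6·6.060·sin(180°/6) = 36.36 mm); Merging all regions: the regions partially overlap (shared area 18.82 mm²), so the edge portions inside another operand are dropped and the merged outline is re-measured after clipping — boundary = 72.23 mm. Overall, the cross-section is a single solid region. Total boundary length (outer) = 72.23 mm.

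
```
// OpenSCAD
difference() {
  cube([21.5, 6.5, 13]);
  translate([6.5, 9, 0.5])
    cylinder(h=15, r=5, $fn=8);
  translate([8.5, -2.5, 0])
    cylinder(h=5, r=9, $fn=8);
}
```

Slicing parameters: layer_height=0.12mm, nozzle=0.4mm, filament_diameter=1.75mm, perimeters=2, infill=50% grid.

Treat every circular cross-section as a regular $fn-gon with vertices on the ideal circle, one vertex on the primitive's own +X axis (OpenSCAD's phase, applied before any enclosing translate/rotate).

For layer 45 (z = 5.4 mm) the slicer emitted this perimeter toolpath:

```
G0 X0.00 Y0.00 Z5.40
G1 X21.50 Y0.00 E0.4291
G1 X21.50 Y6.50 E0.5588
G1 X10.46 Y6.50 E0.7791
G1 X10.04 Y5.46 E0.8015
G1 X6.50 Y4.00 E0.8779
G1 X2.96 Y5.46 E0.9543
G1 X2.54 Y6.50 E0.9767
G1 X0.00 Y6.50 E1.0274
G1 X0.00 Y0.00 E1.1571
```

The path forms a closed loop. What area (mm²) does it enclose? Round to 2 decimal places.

Apply the shoelace formula to the sequence of (X, Y) vertices; enclosed area = 126.78 mm².

126.78 mm²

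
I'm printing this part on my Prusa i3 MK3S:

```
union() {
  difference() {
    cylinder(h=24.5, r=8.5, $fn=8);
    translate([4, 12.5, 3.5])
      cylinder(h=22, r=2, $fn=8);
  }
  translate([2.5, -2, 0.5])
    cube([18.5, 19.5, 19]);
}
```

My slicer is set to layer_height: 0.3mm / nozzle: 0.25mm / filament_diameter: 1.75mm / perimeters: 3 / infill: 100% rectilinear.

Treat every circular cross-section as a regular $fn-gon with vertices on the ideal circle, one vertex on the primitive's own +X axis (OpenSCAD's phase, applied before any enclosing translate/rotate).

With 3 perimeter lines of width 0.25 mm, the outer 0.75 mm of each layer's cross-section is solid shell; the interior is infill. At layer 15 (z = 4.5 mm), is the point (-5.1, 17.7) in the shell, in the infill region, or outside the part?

outside

At z = 4.5 mm: the cylinder: section is a regular 8-gon, circumradius r=8.5; the cylinder at (4, 12.5): section is a regular 8-gon, circumradius r=2; After the difference (first − rest): starting from the r=8.5 cylinder, the r=2 cylinder at (4, 12.5) misses the remaining region (no effect) — 1 connected region; the cube at (2.5, -2) (footprint 18.5×19.5) is included at this height; Taking the union: the regions partially overlap (shared area 42.30 mm²), so overlapping operands fuse into one piece — 1 connected region. Overall, the cross-section is a single solid region. The nearest boundary edge runs (2.50, 7.46)→(2.50, 17.50); distance from the point to it = 7.60 mm. The point is not inside any of the regions above, so it lies outside the cross-section (7.60 mm from the nearest boundary).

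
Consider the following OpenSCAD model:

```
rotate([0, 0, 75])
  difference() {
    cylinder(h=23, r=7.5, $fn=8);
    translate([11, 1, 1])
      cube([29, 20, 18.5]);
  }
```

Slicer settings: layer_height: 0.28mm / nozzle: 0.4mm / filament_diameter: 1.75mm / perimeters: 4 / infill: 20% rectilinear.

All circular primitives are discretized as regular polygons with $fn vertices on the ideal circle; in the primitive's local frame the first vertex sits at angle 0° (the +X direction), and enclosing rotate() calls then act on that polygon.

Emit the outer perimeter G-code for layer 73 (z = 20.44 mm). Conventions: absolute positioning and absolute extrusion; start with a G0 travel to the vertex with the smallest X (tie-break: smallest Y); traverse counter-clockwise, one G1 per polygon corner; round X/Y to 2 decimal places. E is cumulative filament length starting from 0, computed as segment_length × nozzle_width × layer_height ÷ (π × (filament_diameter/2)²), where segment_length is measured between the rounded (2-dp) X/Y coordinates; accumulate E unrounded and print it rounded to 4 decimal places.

At z = 20.44 mm: the r=7.5 cylinder gives a regular 8-gon of circumradius 7.5 (constant along its height); the cube at (11, 1) is absent (z outside [1, 19.5]); Subtracting the remaining from the first: none of the subtracted shapes is present at this height, so the r=7.5 cylinder is unchanged — 1 connected region; (rotated 75° about Z; rotation is an isometry so areas/perimeters/island counts are preserved). The outline is a single polygon with 8 vertices. Extrusion per mm of travel: 0.4 × 0.28 / (π × 0.875²) = 0.046564. Accumulating E over each segment gives final E = 2.1383.

G0 X-7.24 Y1.94 Z20.44
G1 X-6.50 Y-3.75 E0.2672
G1 X-1.94 Y-7.24 E0.5346
G1 X3.75 Y-6.50 E0.8017
G1 X7.24 Y-1.94 E1.0691
G1 X6.50 Y3.75 E1.3363
G1 X1.94 Y7.24 E1.6037
G1 X-3.75 Y6.50 E1.8709
G1 X-7.24 Y1.94 E2.1383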